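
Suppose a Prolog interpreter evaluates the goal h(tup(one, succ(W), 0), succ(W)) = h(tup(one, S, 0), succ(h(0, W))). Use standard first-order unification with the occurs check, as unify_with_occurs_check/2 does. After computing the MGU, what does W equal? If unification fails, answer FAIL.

FAIL

Decompose h/2: tup(one, succ(W), 0) = tup(one, S, 0),  succ(W) = succ(h(0, W)).
Decompose tup/3: one = one,  succ(W) = S,  0 = 0.
Delete trivial equation one = one.
Bind S := succ(W); no other remaining equation mentions S.
Delete trivial equation 0 = 0.
Decompose succ/1: W = h(0, W).
Occurs check fails: W occurs in h(0, W); the equation W = h(0, W) has no finite solution.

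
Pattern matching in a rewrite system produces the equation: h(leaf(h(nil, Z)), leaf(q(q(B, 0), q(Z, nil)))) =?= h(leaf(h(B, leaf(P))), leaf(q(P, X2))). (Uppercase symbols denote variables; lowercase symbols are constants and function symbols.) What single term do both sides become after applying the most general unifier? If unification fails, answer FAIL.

Decompose h/2: leaf(h(nil, Z)) =?= leaf(h(B, leaf(P))),  leaf(q(q(B, 0), q(Z, nil))) =?= leaf(q(P, X2)).
Decompose leaf/1: h(nil, Z) =?= h(B, leaf(P)).
Decompose h/2: nil =?= B,  Z =?= leaf(P).
Bind B := nil; substituting into the one remaining equation that mentions B gives: leaf(q(q(nil, 0), q(Z, nil))) =?= leaf(q(P, X2)).
Bind Z := leaf(P); substituting into the remaining equation gives: leaf(q(q(nil, 0), q(leaf(P), nil))) =?= leaf(q(P, X2)).
Decompose leaf/1: q(q(nil, 0), q(leaf(P), nil)) =?= q(P, X2).
Decompose q/2: q(nil, 0) =?= P,  q(leaf(P), nil) =?= X2.
Bind P := q(nil, 0); substituting into the remaining equation gives: q(leaf(q(nil, 0)), nil) =?= X2. Substituting into the earlier binding gives Z := leaf(q(nil, 0)).
Bind X2 := q(leaf(q(nil, 0)), nil).
Applying the MGU to either side gives h(leaf(h(nil, leaf(q(nil, 0)))), leaf(q(q(nil, 0), q(leaf(q(nil, 0)), nil)))).

h(leaf(h(nil, leaf(q(nil, 0)))), leaf(q(q(nil, 0), q(leaf(q(nil, 0)), nil))))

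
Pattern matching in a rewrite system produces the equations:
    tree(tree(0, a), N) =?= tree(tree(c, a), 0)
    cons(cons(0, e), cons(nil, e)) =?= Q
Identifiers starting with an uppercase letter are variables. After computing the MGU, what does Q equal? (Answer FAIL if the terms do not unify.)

Decompose tree/2: tree(0, a) =?= tree(c, a),  N =?= 0.
Decompose tree/2: 0 =?= c,  a =?= a.
Clash: constants 0 and c differ; no unifier exists.

FAIL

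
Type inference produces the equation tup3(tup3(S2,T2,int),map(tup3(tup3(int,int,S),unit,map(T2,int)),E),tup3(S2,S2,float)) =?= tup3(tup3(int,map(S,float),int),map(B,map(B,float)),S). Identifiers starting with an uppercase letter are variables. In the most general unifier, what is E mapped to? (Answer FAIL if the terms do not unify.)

Decompose tup3/3: tup3(S2,T2,int) =?= tup3(int,map(S,float),int),  map(tup3(tup3(int,int,S),unit,map(T2,int)),E) =?= map(B,map(B,float)),  tup3(S2,S2,float) =?= S.
Decompose tup3/3: S2 =?= int,  T2 =?= map(S,float),  int =?= int.
Bind S2 := int; substituting into the one remaining equation that mentions S2 gives: tup3(int,int,float) =?= S.
Bind T2 := map(S,float); substituting into the one remaining equation that mentions T2 gives: map(tup3(tup3(int,int,S),unit,map(map(S,float),int)),E) =?= map(B,map(B,float)).
Delete trivial equation int =?= int.
Decompose map/2: tup3(tup3(int,int,S),unit,map(map(S,float),int)) =?= B,  E =?= map(B,float).
Bind B := tup3(tup3(int,int,S),unit,map(map(S,float),int)); substituting into the one remaining equation that mentions B gives: E =?= map(tup3(tup3(int,int,S),unit,map(map(S,float),int)),float).
Bind E := map(tup3(tup3(int,int,S),unit,map(map(S,float),int)),float); no other remaining equation mentions E.
Bind S := tup3(int,int,float). Substituting into the earlier bindings gives T2 := map(tup3(int,int,float),float), B := tup3(tup3(int,int,tup3(int,int,float)),unit,map(map(tup3(int,int,float),float),int)), E := map(tup3(tup3(int,int,tup3(int,int,float)),unit,map(map(tup3(int,int,float),float),int)),float).
MGU = { S2 ↦ int, T2 ↦ map(tup3(int,int,float),float), B ↦ tup3(tup3(int,int,tup3(int,int,float)),unit,map(map(tup3(int,int,float),float),int)), E ↦ map(tup3(tup3(int,int,tup3(int,int,float)),unit,map(map(tup3(int,int,float),float),int)),float), S ↦ tup3(int,int,float) }, so E ↦ map(tup3(tup3(int,int,tup3(int,int,float)),unit,map(map(tup3(int,int,float),float),int)),float).

map(tup3(tup3(int,int,tup3(int,int,float)),unit,map(map(tup3(int,int,float),float),int)),float)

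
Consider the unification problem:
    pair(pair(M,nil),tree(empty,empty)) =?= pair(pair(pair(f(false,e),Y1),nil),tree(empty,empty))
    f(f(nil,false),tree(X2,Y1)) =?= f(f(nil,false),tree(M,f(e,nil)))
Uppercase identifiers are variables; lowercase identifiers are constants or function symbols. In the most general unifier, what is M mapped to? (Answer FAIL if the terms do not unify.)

Decompose pair/2: pair(M,nil) =?= pair(pair(f(false,e),Y1),nil),  tree(empty,empty) =?= tree(empty,empty).
Decompose pair/2: M =?= pair(f(false,e),Y1),  nil =?= nil.
Bind M := pair(f(false,e),Y1); substituting into the one remaining equation that mentions M gives: f(f(nil,false),tree(X2,Y1)) =?= f(f(nil,false),tree(pair(f(false,e),Y1),f(e,nil))).
Delete trivial equation nil =?= nil.
Delete trivial equation tree(empty,empty) =?= tree(empty,empty).
Decompose f/2: f(nil,false) =?= f(nil,false),  tree(X2,Y1) =?= tree(pair(f(false,e),Y1),f(e,nil)).
Delete trivial equation f(nil,false) =?= f(nil,false).
Decompose tree/2: X2 =?= pair(f(false,e),Y1),  Y1 =?= f(e,nil).
Bind X2 := pair(f(false,e),Y1); no other remaining equation mentions X2.
Bind Y1 := f(e,nil). Substituting into the earlier bindings gives M := pair(f(false,e),f(e,nil)), X2 := pair(f(false,e),f(e,nil)).
MGU = { M := pair(f(false,e),f(e,nil)), X2 := pair(f(false,e),f(e,nil)), Y1 := f(e,nil) }, so M := pair(f(false,e),f(e,nil)).

pair(f(false,e),f(e,nil))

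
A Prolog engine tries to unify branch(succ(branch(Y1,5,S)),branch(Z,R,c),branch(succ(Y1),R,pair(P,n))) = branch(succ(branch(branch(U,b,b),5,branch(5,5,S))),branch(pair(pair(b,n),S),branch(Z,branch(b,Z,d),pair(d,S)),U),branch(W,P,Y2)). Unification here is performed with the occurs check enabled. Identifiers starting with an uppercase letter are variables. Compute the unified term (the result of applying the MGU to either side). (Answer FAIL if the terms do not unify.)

Decompose branch/3: succ(branch(Y1,5,S)) = succ(branch(branch(U,b,b),5,branch(5,5,S))),  branch(Z,R,c) = branch(pair(pair(b,n),S),branch(Z,branch(b,Z,d),pair(d,S)),U),  branch(succ(Y1),R,pair(P,n)) = branch(W,P,Y2).
Decompose succ/1: branch(Y1,5,S) = branch(branch(U,b,b),5,branch(5,5,S)).
Decompose branch/3: Y1 = branch(U,b,b),  5 = 5,  S = branch(5,5,S).
Bind Y1 := branch(U,b,b); substituting into the one remaining equation that mentions Y1 gives: branch(succ(branch(U,b,b)),R,pair(P,n)) = branch(W,P,Y2).
Delete trivial equation 5 = 5.
Occurs check fails: S occurs in branch(5,5,S); the equation S = branch(5,5,S) has no finite solution.

FAIL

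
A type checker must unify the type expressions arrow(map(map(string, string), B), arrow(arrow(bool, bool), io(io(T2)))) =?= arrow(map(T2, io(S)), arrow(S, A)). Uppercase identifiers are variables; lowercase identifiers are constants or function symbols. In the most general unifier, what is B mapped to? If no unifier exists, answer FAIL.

io(arrow(bool, bool))

Decompose arrow/2: map(map(string, string), B) =?= map(T2, io(S)),  arrow(arrow(bool, bool), io(io(T2))) =?= arrow(S, A).
Decompose map/2: map(string, string) =?= T2,  B =?= io(S).
Bind T2 := map(string, string); substituting into the one remaining equation that mentions T2 gives: arrow(arrow(bool, bool), io(io(map(string, string)))) =?= arrow(S, A).
Bind B := io(S); no other remaining equation mentions B.
Decompose arrow/2: arrow(bool, bool) =?= S,  io(io(map(string, string))) =?= A.
Bind S := arrow(bool, bool); no other remaining equation mentions S. Substituting into the earlier binding gives B := io(arrow(bool, bool)).
Bind A := io(io(map(string, string))).
MGU = { T2 ↦ map(string, string), B ↦ io(arrow(bool, bool)), S ↦ arrow(bool, bool), A ↦ io(io(map(string, string))) }, so B ↦ io(arrow(bool, bool)).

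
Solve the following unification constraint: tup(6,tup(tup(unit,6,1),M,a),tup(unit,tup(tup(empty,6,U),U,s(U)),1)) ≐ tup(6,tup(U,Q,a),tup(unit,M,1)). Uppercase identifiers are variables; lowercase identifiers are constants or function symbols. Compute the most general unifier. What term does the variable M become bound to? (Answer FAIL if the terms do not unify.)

Decompose tup/3: 6 ≐ 6,  tup(tup(unit,6,1),M,a) ≐ tup(U,Q,a),  tup(unit,tup(tup(empty,6,U),U,s(U)),1) ≐ tup(unit,M,1).
Delete trivial equation 6 ≐ 6.
Decompose tup/3: tup(unit,6,1) ≐ U,  M ≐ Q,  a ≐ a.
Bind U := tup(unit,6,1); substituting into the one remaining equation that mentions U gives: tup(unit,tup(tup(empty,6,tup(unit,6,1)),tup(unit,6,1),s(tup(unit,6,1))),1) ≐ tup(unit,M,1).
Bind M := Q; substituting into the one remaining equation that mentions M gives: tup(unit,tup(tup(empty,6,tup(unit,6,1)),tup(unit,6,1),s(tup(unit,6,1))),1) ≐ tup(unit,Q,1).
Delete trivial equation a ≐ a.
Decompose tup/3: unit ≐ unit,  tup(tup(empty,6,tup(unit,6,1)),tup(unit,6,1),s(tup(unit,6,1))) ≐ Q,  1 ≐ 1.
Delete trivial equation unit ≐ unit.
Bind Q := tup(tup(empty,6,tup(unit,6,1)),tup(unit,6,1),s(tup(unit,6,1))); no other remaining equation mentions Q. Substituting into the earlier binding gives M := tup(tup(empty,6,tup(unit,6,1)),tup(unit,6,1),s(tup(unit,6,1))).
Delete trivial equation 1 ≐ 1.
MGU = { U ↦ tup(unit,6,1), M ↦ tup(tup(empty,6,tup(unit,6,1)),tup(unit,6,1),s(tup(unit,6,1))), Q ↦ tup(tup(empty,6,tup(unit,6,1)),tup(unit,6,1),s(tup(unit,6,1))) }, so M ↦ tup(tup(empty,6,tup(unit,6,1)),tup(unit,6,1),s(tup(unit,6,1))).

tup(tup(empty,6,tup(unit,6,1)),tup(unit,6,1),s(tup(unit,6,1)))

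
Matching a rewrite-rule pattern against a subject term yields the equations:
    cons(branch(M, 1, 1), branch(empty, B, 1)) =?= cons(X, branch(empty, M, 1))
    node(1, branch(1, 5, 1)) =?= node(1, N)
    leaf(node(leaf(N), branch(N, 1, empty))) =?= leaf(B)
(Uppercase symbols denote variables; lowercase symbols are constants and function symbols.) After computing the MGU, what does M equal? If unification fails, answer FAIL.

Decompose cons/2: branch(M, 1, 1) =?= X,  branch(empty, B, 1) =?= branch(empty, M, 1).
Bind X := branch(M, 1, 1); no other remaining equation mentions X.
Decompose branch/3: empty =?= empty,  B =?= M,  1 =?= 1.
Delete trivial equation empty =?= empty.
Bind B := M; substituting into the one remaining equation that mentions B gives: leaf(node(leaf(N), branch(N, 1, empty))) =?= leaf(M).
Delete trivial equation 1 =?= 1.
Decompose node/2: 1 =?= 1,  branch(1, 5, 1) =?= N.
Delete trivial equation 1 =?= 1.
Bind N := branch(1, 5, 1); substituting into the remaining equation gives: leaf(node(leaf(branch(1, 5, 1)), branch(branch(1, 5, 1), 1, empty))) =?= leaf(M).
Decompose leaf/1: node(leaf(branch(1, 5, 1)), branch(branch(1, 5, 1), 1, empty)) =?= M.
Bind M := node(leaf(branch(1, 5, 1)), branch(branch(1, 5, 1), 1, empty)). Substituting into the earlier bindings gives X := branch(node(leaf(branch(1, 5, 1)), branch(branch(1, 5, 1), 1, empty)), 1, 1), B := node(leaf(branch(1, 5, 1)), branch(branch(1, 5, 1), 1, empty)).
MGU = { X -> branch(node(leaf(branch(1, 5, 1)), branch(branch(1, 5, 1), 1, empty)), 1, 1), B -> node(leaf(branch(1, 5, 1)), branch(branch(1, 5, 1), 1, empty)), N -> branch(1, 5, 1), M -> node(leaf(branch(1, 5, 1)), branch(branch(1, 5, 1), 1, empty)) }, so M -> node(leaf(branch(1, 5, 1)), branch(branch(1, 5, 1), 1, empty)).

node(leaf(branch(1, 5, 1)), branch(branch(1, 5, 1), 1, empty))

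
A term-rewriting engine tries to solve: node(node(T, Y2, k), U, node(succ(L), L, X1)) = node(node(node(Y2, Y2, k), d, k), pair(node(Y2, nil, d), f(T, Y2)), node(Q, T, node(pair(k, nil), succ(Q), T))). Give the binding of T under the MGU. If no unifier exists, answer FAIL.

Decompose node/3: node(T, Y2, k) = node(node(Y2, Y2, k), d, k),  U = pair(node(Y2, nil, d), f(T, Y2)),  node(succ(L), L, X1) = node(Q, T, node(pair(k, nil), succ(Q), T)).
Decompose node/3: T = node(Y2, Y2, k),  Y2 = d,  k = k.
Bind T := node(Y2, Y2, k); substituting into the 2 remaining equations that mention T gives: U = pair(node(Y2, nil, d), f(node(Y2, Y2, k), Y2)),  node(succ(L), L, X1) = node(Q, node(Y2, Y2, k), node(pair(k, nil), succ(Q), node(Y2, Y2, k))).
Bind Y2 := d; substituting into the 2 remaining equations that mention Y2 gives: U = pair(node(d, nil, d), f(node(d, d, k), d)),  node(succ(L), L, X1) = node(Q, node(d, d, k), node(pair(k, nil), succ(Q), node(d, d, k))). Substituting into the earlier binding gives T := node(d, d, k).
Delete trivial equation k = k.
Bind U := pair(node(d, nil, d), f(node(d, d, k), d)); no other remaining equation mentions U.
Decompose node/3: succ(L) = Q,  L = node(d, d, k),  X1 = node(pair(k, nil), succ(Q), node(d, d, k)).
Bind Q := succ(L); substituting into the one remaining equation that mentions Q gives: X1 = node(pair(k, nil), succ(succ(L)), node(d, d, k)).
Bind L := node(d, d, k); substituting into the remaining equation gives: X1 = node(pair(k, nil), succ(succ(node(d, d, k))), node(d, d, k)). Substituting into the earlier binding gives Q := succ(node(d, d, k)).
Bind X1 := node(pair(k, nil), succ(succ(node(d, d, k))), node(d, d, k)).
MGU = { T -> node(d, d, k), Y2 -> d, U -> pair(node(d, nil, d), f(node(d, d, k), d)), Q -> succ(node(d, d, k)), L -> node(d, d, k), X1 -> node(pair(k, nil), succ(succ(node(d, d, k))), node(d, d, k)) }, so T -> node(d, d, k).

node(d, d, k)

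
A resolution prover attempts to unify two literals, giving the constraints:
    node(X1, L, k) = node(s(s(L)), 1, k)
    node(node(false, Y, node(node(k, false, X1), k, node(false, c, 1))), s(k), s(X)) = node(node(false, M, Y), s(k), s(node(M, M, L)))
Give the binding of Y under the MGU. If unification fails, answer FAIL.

node(node(k, false, s(s(1))), k, node(false, c, 1))

Decompose node/3: X1 = s(s(L)),  L = 1,  k = k.
Bind X1 := s(s(L)); substituting into the one remaining equation that mentions X1 gives: node(node(false, Y, node(node(k, false, s(s(L))), k, node(false, c, 1))), s(k), s(X)) = node(node(false, M, Y), s(k), s(node(M, M, L))).
Bind L := 1; substituting into the one remaining equation that mentions L gives: node(node(false, Y, node(node(k, false, s(s(1))), k, node(false, c, 1))), s(k), s(X)) = node(node(false, M, Y), s(k), s(node(M, M, 1))). Substituting into the earlier binding gives X1 := s(s(1)).
Delete trivial equation k = k.
Decompose node/3: node(false, Y, node(node(k, false, s(s(1))), k, node(false, c, 1))) = node(false, M, Y),  s(k) = s(k),  s(X) = s(node(M, M, 1)).
Decompose node/3: false = false,  Y = M,  node(node(k, false, s(s(1))), k, node(false, c, 1)) = Y.
Delete trivial equation false = false.
Bind Y := M; substituting into the one remaining equation that mentions Y gives: node(node(k, false, s(s(1))), k, node(false, c, 1)) = M.
Bind M := node(node(k, false, s(s(1))), k, node(false, c, 1)); substituting into the one remaining equation that mentions M gives: s(X) = s(node(node(node(k, false, s(s(1))), k, node(false, c, 1)), node(node(k, false, s(s(1))), k, node(false, c, 1)), 1)). Substituting into the earlier binding gives Y := node(node(k, false, s(s(1))), k, node(false, c, 1)).
Delete trivial equation s(k) = s(k).
Decompose s/1: X = node(node(node(k, false, s(s(1))), k, node(false, c, 1)), node(node(k, false, s(s(1))), k, node(false, c, 1)), 1).
Bind X := node(node(node(k, false, s(s(1))), k, node(false, c, 1)), node(node(k, false, s(s(1))), k, node(false, c, 1)), 1).
MGU = { X1 ↦ s(s(1)), L ↦ 1, Y ↦ node(node(k, false, s(s(1))), k, node(false, c, 1)), M ↦ node(node(k, false, s(s(1))), k, node(false, c, 1)), X ↦ node(node(node(k, false, s(s(1))), k, node(false, c, 1)), node(node(k, false, s(s(1))), k, node(false, c, 1)), 1) }, so Y ↦ node(node(k, false, s(s(1))), k, node(false, c, 1)).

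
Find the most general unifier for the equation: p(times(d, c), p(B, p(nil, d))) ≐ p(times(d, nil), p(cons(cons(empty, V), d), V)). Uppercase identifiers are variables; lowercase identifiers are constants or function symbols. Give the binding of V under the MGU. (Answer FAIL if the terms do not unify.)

FAIL

Decompose p/2: times(d, c) ≐ times(d, nil),  p(B, p(nil, d)) ≐ p(cons(cons(empty, V), d), V).
Decompose times/2: d ≐ d,  c ≐ nil.
Delete trivial equation d ≐ d.
Clash: constants c and nil differ; no unifier exists.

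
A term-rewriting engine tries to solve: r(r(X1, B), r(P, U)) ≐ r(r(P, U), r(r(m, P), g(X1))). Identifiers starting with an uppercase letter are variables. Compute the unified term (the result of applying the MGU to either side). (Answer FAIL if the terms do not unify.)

FAIL

Decompose r/2: r(X1, B) ≐ r(P, U),  r(P, U) ≐ r(r(m, P), g(X1)).
Decompose r/2: X1 ≐ P,  B ≐ U.
Bind X1 := P; substituting into the one remaining equation that mentions X1 gives: r(P, U) ≐ r(r(m, P), g(P)).
Bind B := U; no other remaining equation mentions B.
Decompose r/2: P ≐ r(m, P),  U ≐ g(P).
Occurs check fails: P occurs in r(m, P); the equation P ≐ r(m, P) has no finite solution.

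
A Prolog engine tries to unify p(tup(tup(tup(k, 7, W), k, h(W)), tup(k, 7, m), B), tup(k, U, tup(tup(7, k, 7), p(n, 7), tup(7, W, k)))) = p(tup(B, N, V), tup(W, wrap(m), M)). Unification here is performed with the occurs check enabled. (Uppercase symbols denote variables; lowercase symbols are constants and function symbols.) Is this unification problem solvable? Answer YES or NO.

YES

Decompose p/2: tup(tup(tup(k, 7, W), k, h(W)), tup(k, 7, m), B) = tup(B, N, V),  tup(k, U, tup(tup(7, k, 7), p(n, 7), tup(7, W, k))) = tup(W, wrap(m), M).
Decompose tup/3: tup(tup(k, 7, W), k, h(W)) = B,  tup(k, 7, m) = N,  B = V.
Bind B := tup(tup(k, 7, W), k, h(W)); substituting into the one remaining equation that mentions B gives: tup(tup(k, 7, W), k, h(W)) = V.
Bind N := tup(k, 7, m); no other remaining equation mentions N.
Bind V := tup(tup(k, 7, W), k, h(W)); no other remaining equation mentions V.
Decompose tup/3: k = W,  U = wrap(m),  tup(tup(7, k, 7), p(n, 7), tup(7, W, k)) = M.
Bind W := k; substituting into the one remaining equation that mentions W gives: tup(tup(7, k, 7), p(n, 7), tup(7, k, k)) = M. Substituting into the earlier bindings gives B := tup(tup(k, 7, k), k, h(k)), V := tup(tup(k, 7, k), k, h(k)).
Bind U := wrap(m); no other remaining equation mentions U.
Bind M := tup(tup(7, k, 7), p(n, 7), tup(7, k, k)).
No equations remain and no clash or occurs-check failure arose, so a unifier exists.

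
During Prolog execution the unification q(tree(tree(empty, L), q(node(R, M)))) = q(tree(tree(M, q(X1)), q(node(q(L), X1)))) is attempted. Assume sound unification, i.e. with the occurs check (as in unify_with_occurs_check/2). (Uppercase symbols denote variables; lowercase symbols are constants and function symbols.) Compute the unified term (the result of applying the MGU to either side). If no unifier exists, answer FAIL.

q(tree(tree(empty, q(empty)), q(node(q(q(empty)), empty))))

Decompose q/1: tree(tree(empty, L), q(node(R, M))) = tree(tree(M, q(X1)), q(node(q(L), X1))).
Decompose tree/2: tree(empty, L) = tree(M, q(X1)),  q(node(R, M)) = q(node(q(L), X1)).
Decompose tree/2: empty = M,  L = q(X1).
Bind M := empty; substituting into the one remaining equation that mentions M gives: q(node(R, empty)) = q(node(q(L), X1)).
Bind L := q(X1); substituting into the remaining equation gives: q(node(R, empty)) = q(node(q(q(X1)), X1)).
Decompose q/1: node(R, empty) = node(q(q(X1)), X1).
Decompose node/2: R = q(q(X1)),  empty = X1.
Bind R := q(q(X1)); no other remaining equation mentions R.
Bind X1 := empty. Substituting into the earlier bindings gives L := q(empty), R := q(q(empty)).
Applying the MGU to either side gives q(tree(tree(empty, q(empty)), q(node(q(q(empty)), empty)))).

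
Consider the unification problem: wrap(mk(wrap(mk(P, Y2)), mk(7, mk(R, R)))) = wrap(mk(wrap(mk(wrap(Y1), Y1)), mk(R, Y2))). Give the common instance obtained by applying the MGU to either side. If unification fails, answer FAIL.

wrap(mk(wrap(mk(wrap(mk(7, 7)), mk(7, 7))), mk(7, mk(7, 7))))

Decompose wrap/1: mk(wrap(mk(P, Y2)), mk(7, mk(R, R))) = mk(wrap(mk(wrap(Y1), Y1)), mk(R, Y2)).
Decompose mk/2: wrap(mk(P, Y2)) = wrap(mk(wrap(Y1), Y1)),  mk(7, mk(R, R)) = mk(R, Y2).
Decompose wrap/1: mk(P, Y2) = mk(wrap(Y1), Y1).
Decompose mk/2: P = wrap(Y1),  Y2 = Y1.
Bind P := wrap(Y1); no other remaining equation mentions P.
Bind Y2 := Y1; substituting into the remaining equation gives: mk(7, mk(R, R)) = mk(R, Y1).
Decompose mk/2: 7 = R,  mk(R, R) = Y1.
Bind R := 7; substituting into the remaining equation gives: mk(7, 7) = Y1.
Bind Y1 := mk(7, 7). Substituting into the earlier bindings gives P := wrap(mk(7, 7)), Y2 := mk(7, 7).
Applying the MGU to either side gives wrap(mk(wrap(mk(wrap(mk(7, 7)), mk(7, 7))), mk(7, mk(7, 7)))).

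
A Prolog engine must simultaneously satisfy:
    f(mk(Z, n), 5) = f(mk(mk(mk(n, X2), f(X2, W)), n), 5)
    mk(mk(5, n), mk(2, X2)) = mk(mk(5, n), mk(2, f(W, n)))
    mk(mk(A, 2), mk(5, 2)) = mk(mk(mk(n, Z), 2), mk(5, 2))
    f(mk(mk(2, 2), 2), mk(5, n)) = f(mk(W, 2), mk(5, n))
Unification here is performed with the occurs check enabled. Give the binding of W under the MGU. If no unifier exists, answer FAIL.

mk(2, 2)

Decompose f/2: mk(Z, n) = mk(mk(mk(n, X2), f(X2, W)), n),  5 = 5.
Decompose mk/2: Z = mk(mk(n, X2), f(X2, W)),  n = n.
Bind Z := mk(mk(n, X2), f(X2, W)); substituting into the one remaining equation that mentions Z gives: mk(mk(A, 2), mk(5, 2)) = mk(mk(mk(n, mk(mk(n, X2), f(X2, W))), 2), mk(5, 2)).
Delete trivial equation n = n.
Delete trivial equation 5 = 5.
Decompose mk/2: mk(5, n) = mk(5, n),  mk(2, X2) = mk(2, f(W, n)).
Delete trivial equation mk(5, n) = mk(5, n).
Decompose mk/2: 2 = 2,  X2 = f(W, n).
Delete trivial equation 2 = 2.
Bind X2 := f(W, n); substituting into the one remaining equation that mentions X2 gives: mk(mk(A, 2), mk(5, 2)) = mk(mk(mk(n, mk(mk(n, f(W, n)), f(f(W, n), W))), 2), mk(5, 2)). Substituting into the earlier binding gives Z := mk(mk(n, f(W, n)), f(f(W, n), W)).
Decompose mk/2: mk(A, 2) = mk(mk(n, mk(mk(n, f(W, n)), f(f(W, n), W))), 2),  mk(5, 2) = mk(5, 2).
Decompose mk/2: A = mk(n, mk(mk(n, f(W, n)), f(f(W, n), W))),  2 = 2.
Bind A := mk(n, mk(mk(n, f(W, n)), f(f(W, n), W))); no other remaining equation mentions A.
Delete trivial equation 2 = 2.
Delete trivial equation mk(5, 2) = mk(5, 2).
Decompose f/2: mk(mk(2, 2), 2) = mk(W, 2),  mk(5, n) = mk(5, n).
Decompose mk/2: mk(2, 2) = W,  2 = 2.
Bind W := mk(2, 2); no other remaining equation mentions W. Substituting into the earlier bindings gives Z := mk(mk(n, f(mk(2, 2), n)), f(f(mk(2, 2), n), mk(2, 2))), X2 := f(mk(2, 2), n), A := mk(n, mk(mk(n, f(mk(2, 2), n)), f(f(mk(2, 2), n), mk(2, 2)))).
Delete trivial equation 2 = 2.
Delete trivial equation mk(5, n) = mk(5, n).
MGU = { Z ↦ mk(mk(n, f(mk(2, 2), n)), f(f(mk(2, 2), n), mk(2, 2))), X2 ↦ f(mk(2, 2), n), A ↦ mk(n, mk(mk(n, f(mk(2, 2), n)), f(f(mk(2, 2), n), mk(2, 2)))), W ↦ mk(2, 2) }, so W ↦ mk(2, 2).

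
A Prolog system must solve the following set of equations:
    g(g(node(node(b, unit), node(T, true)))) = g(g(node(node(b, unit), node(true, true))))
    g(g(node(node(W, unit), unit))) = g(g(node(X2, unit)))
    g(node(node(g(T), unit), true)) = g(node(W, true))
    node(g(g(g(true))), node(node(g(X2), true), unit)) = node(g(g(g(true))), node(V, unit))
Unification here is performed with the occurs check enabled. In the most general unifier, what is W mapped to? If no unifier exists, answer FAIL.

node(g(true), unit)

Decompose g/1: g(node(node(b, unit), node(T, true))) = g(node(node(b, unit), node(true, true))).
Decompose g/1: node(node(b, unit), node(T, true)) = node(node(b, unit), node(true, true)).
Decompose node/2: node(b, unit) = node(b, unit),  node(T, true) = node(true, true).
Delete trivial equation node(b, unit) = node(b, unit).
Decompose node/2: T = true,  true = true.
Bind T := true; substituting into the one remaining equation that mentions T gives: g(node(node(g(true), unit), true)) = g(node(W, true)).
Delete trivial equation true = true.
Decompose g/1: g(node(node(W, unit), unit)) = g(node(X2, unit)).
Decompose g/1: node(node(W, unit), unit) = node(X2, unit).
Decompose node/2: node(W, unit) = X2,  unit = unit.
Bind X2 := node(W, unit); substituting into the one remaining equation that mentions X2 gives: node(g(g(g(true))), node(node(g(node(W, unit)), true), unit)) = node(g(g(g(true))), node(V, unit)).
Delete trivial equation unit = unit.
Decompose g/1: node(node(g(true), unit), true) = node(W, true).
Decompose node/2: node(g(true), unit) = W,  true = true.
Bind W := node(g(true), unit); substituting into the one remaining equation that mentions W gives: node(g(g(g(true))), node(node(g(node(node(g(true), unit), unit)), true), unit)) = node(g(g(g(true))), node(V, unit)). Substituting into the earlier binding gives X2 := node(node(g(true), unit), unit).
Delete trivial equation true = true.
Decompose node/2: g(g(g(true))) = g(g(g(true))),  node(node(g(node(node(g(true), unit), unit)), true), unit) = node(V, unit).
Delete trivial equation g(g(g(true))) = g(g(g(true))).
Decompose node/2: node(g(node(node(g(true), unit), unit)), true) = V,  unit = unit.
Bind V := node(g(node(node(g(true), unit), unit)), true); no other remaining equation mentions V.
Delete trivial equation unit = unit.
MGU = { T ↦ true, X2 ↦ node(node(g(true), unit), unit), W ↦ node(g(true), unit), V ↦ node(g(node(node(g(true), unit), unit)), true) }, so W ↦ node(g(true), unit).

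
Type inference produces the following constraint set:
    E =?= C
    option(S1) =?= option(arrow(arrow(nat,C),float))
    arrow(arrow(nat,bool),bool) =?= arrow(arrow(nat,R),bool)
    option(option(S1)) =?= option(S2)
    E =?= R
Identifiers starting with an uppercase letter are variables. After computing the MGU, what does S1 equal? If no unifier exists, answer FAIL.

Bind E := C; substituting into the one remaining equation that mentions E gives: C =?= R.
Decompose option/1: S1 =?= arrow(arrow(nat,C),float).
Bind S1 := arrow(arrow(nat,C),float); substituting into the one remaining equation that mentions S1 gives: option(option(arrow(arrow(nat,C),float))) =?= option(S2).
Decompose arrow/2: arrow(nat,bool) =?= arrow(nat,R),  bool =?= bool.
Decompose arrow/2: nat =?= nat,  bool =?= R.
Delete trivial equation nat =?= nat.
Bind R := bool; substituting into the one remaining equation that mentions R gives: C =?= bool.
Delete trivial equation bool =?= bool.
Decompose option/1: option(arrow(arrow(nat,C),float)) =?= S2.
Bind S2 := option(arrow(arrow(nat,C),float)); no other remaining equation mentions S2.
Bind C := bool. Substituting into the earlier bindings gives E := bool, S1 := arrow(arrow(nat,bool),float), S2 := option(arrow(arrow(nat,bool),float)).
MGU = { E -> bool, S1 -> arrow(arrow(nat,bool),float), R -> bool, S2 -> option(arrow(arrow(nat,bool),float)), C -> bool }, so S1 -> arrow(arrow(nat,bool),float).

arrow(arrow(nat,bool),float)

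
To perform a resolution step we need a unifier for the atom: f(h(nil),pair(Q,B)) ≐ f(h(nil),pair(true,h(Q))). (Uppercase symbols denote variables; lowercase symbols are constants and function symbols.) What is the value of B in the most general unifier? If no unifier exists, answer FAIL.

h(true)

Decompose f/2: h(nil) ≐ h(nil),  pair(Q,B) ≐ pair(true,h(Q)).
Delete trivial equation h(nil) ≐ h(nil).
Decompose pair/2: Q ≐ true,  B ≐ h(Q).
Bind Q := true; substituting into the remaining equation gives: B ≐ h(true).
Bind B := h(true).
MGU = { Q -> true, B -> h(true) }, so B -> h(true).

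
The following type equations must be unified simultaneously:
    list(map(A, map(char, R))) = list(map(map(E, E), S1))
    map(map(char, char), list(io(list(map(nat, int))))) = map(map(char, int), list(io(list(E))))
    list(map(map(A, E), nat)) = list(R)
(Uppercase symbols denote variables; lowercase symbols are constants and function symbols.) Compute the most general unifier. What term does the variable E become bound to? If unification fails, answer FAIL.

Decompose list/1: map(A, map(char, R)) = map(map(E, E), S1).
Decompose map/2: A = map(E, E),  map(char, R) = S1.
Bind A := map(E, E); substituting into the one remaining equation that mentions A gives: list(map(map(map(E, E), E), nat)) = list(R).
Bind S1 := map(char, R); no other remaining equation mentions S1.
Decompose map/2: map(char, char) = map(char, int),  list(io(list(map(nat, int)))) = list(io(list(E))).
Decompose map/2: char = char,  char = int.
Delete trivial equation char = char.
Clash: constants char and int differ; no unifier exists.

FAIL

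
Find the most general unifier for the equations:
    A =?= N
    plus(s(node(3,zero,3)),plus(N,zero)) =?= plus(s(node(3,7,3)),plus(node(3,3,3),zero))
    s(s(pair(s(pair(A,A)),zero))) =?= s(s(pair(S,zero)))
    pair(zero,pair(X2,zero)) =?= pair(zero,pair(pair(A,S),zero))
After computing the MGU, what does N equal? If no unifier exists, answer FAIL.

Bind A := N; substituting into the 2 remaining equations that mention A gives: s(s(pair(s(pair(N,N)),zero))) =?= s(s(pair(S,zero))),  pair(zero,pair(X2,zero)) =?= pair(zero,pair(pair(N,S),zero)).
Decompose plus/2: s(node(3,zero,3)) =?= s(node(3,7,3)),  plus(N,zero) =?= plus(node(3,3,3),zero).
Decompose s/1: node(3,zero,3) =?= node(3,7,3).
Decompose node/3: 3 =?= 3,  zero =?= 7,  3 =?= 3.
Delete trivial equation 3 =?= 3.
Clash: constants zero and 7 differ; no unifier exists.

FAIL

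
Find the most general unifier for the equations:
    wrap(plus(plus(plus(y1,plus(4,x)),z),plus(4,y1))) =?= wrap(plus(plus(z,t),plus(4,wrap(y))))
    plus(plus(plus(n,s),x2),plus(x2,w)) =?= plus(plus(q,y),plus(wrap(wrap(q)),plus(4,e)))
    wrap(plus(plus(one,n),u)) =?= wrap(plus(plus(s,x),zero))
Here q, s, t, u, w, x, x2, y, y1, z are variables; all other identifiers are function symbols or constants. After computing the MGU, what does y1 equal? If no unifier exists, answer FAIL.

Decompose wrap/1: plus(plus(plus(y1,plus(4,x)),z),plus(4,y1)) =?= plus(plus(z,t),plus(4,wrap(y))).
Decompose plus/2: plus(plus(y1,plus(4,x)),z) =?= plus(z,t),  plus(4,y1) =?= plus(4,wrap(y)).
Decompose plus/2: plus(y1,plus(4,x)) =?= z,  z =?= t.
Bind z := plus(y1,plus(4,x)); substituting into the one remaining equation that mentions z gives: plus(y1,plus(4,x)) =?= t.
Bind t := plus(y1,plus(4,x)); no other remaining equation mentions t.
Decompose plus/2: 4 =?= 4,  y1 =?= wrap(y).
Delete trivial equation 4 =?= 4.
Bind y1 := wrap(y); no other remaining equation mentions y1. Substituting into the earlier bindings gives z := plus(wrap(y),plus(4,x)), t := plus(wrap(y),plus(4,x)).
Decompose plus/2: plus(plus(n,s),x2) =?= plus(q,y),  plus(x2,w) =?= plus(wrap(wrap(q)),plus(4,e)).
Decompose plus/2: plus(n,s) =?= q,  x2 =?= y.
Bind q := plus(n,s); substituting into the one remaining equation that mentions q gives: plus(x2,w) =?= plus(wrap(wrap(plus(n,s))),plus(4,e)).
Bind x2 := y; substituting into the one remaining equation that mentions x2 gives: plus(y,w) =?= plus(wrap(wrap(plus(n,s))),plus(4,e)).
Decompose plus/2: y =?= wrap(wrap(plus(n,s))),  w =?= plus(4,e).
Bind y := wrap(wrap(plus(n,s))); no other remaining equation mentions y. Substituting into the earlier bindings gives z := plus(wrap(wrap(wrap(plus(n,s)))),plus(4,x)), t := plus(wrap(wrap(wrap(plus(n,s)))),plus(4,x)), y1 := wrap(wrap(wrap(plus(n,s)))), x2 := wrap(wrap(plus(n,s))).
Bind w := plus(4,e); no other remaining equation mentions w.
Decompose wrap/1: plus(plus(one,n),u) =?= plus(plus(s,x),zero).
Decompose plus/2: plus(one,n) =?= plus(s,x),  u =?= zero.
Decompose plus/2: one =?= s,  n =?= x.
Bind s := one; no other remaining equation mentions s. Substituting into the earlier bindings gives z := plus(wrap(wrap(wrap(plus(n,one)))),plus(4,x)), t := plus(wrap(wrap(wrap(plus(n,one)))),plus(4,x)), y1 := wrap(wrap(wrap(plus(n,one)))), q := plus(n,one), x2 := wrap(wrap(plus(n,one))), y := wrap(wrap(plus(n,one))).
Bind x := n; no other remaining equation mentions x. Substituting into the earlier bindings gives z := plus(wrap(wrap(wrap(plus(n,one)))),plus(4,n)), t := plus(wrap(wrap(wrap(plus(n,one)))),plus(4,n)).
Bind u := zero.
MGU = { z := plus(wrap(wrap(wrap(plus(n,one)))),plus(4,n)), t := plus(wrap(wrap(wrap(plus(n,one)))),plus(4,n)), y1 := wrap(wrap(wrap(plus(n,one)))), q := plus(n,one), x2 := wrap(wrap(plus(n,one))), y := wrap(wrap(plus(n,one))), w := plus(4,e), s := one, x := n, u := zero }, so y1 := wrap(wrap(wrap(plus(n,one)))).

wrap(wrap(wrap(plus(n,one))))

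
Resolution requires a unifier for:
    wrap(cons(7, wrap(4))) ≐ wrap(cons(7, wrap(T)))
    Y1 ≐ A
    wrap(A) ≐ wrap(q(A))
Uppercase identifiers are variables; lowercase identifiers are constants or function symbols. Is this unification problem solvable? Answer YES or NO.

NO

Decompose wrap/1: cons(7, wrap(4)) ≐ cons(7, wrap(T)).
Decompose cons/2: 7 ≐ 7,  wrap(4) ≐ wrap(T).
Delete trivial equation 7 ≐ 7.
Decompose wrap/1: 4 ≐ T.
Bind T := 4; no other remaining equation mentions T.
Bind Y1 := A; no other remaining equation mentions Y1.
Decompose wrap/1: A ≐ q(A).
Occurs check fails: A occurs in q(A); the equation A ≐ q(A) has no finite solution.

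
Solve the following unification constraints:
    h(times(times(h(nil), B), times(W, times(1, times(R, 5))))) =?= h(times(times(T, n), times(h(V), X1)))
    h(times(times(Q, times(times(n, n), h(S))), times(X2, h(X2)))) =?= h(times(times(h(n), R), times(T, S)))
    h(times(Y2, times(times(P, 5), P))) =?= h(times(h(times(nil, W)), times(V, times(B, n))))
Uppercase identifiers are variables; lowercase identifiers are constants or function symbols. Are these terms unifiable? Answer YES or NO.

Decompose h/1: times(times(h(nil), B), times(W, times(1, times(R, 5)))) =?= times(times(T, n), times(h(V), X1)).
Decompose times/2: times(h(nil), B) =?= times(T, n),  times(W, times(1, times(R, 5))) =?= times(h(V), X1).
Decompose times/2: h(nil) =?= T,  B =?= n.
Bind T := h(nil); substituting into the one remaining equation that mentions T gives: h(times(times(Q, times(times(n, n), h(S))), times(X2, h(X2)))) =?= h(times(times(h(n), R), times(h(nil), S))).
Bind B := n; substituting into the one remaining equation that mentions B gives: h(times(Y2, times(times(P, 5), P))) =?= h(times(h(times(nil, W)), times(V, times(n, n)))).
Decompose times/2: W =?= h(V),  times(1, times(R, 5)) =?= X1.
Bind W := h(V); substituting into the one remaining equation that mentions W gives: h(times(Y2, times(times(P, 5), P))) =?= h(times(h(times(nil, h(V))), times(V, times(n, n)))).
Bind X1 := times(1, times(R, 5)); no other remaining equation mentions X1.
Decompose h/1: times(times(Q, times(times(n, n), h(S))), times(X2, h(X2))) =?= times(times(h(n), R), times(h(nil), S)).
Decompose times/2: times(Q, times(times(n, n), h(S))) =?= times(h(n), R),  times(X2, h(X2)) =?= times(h(nil), S).
Decompose times/2: Q =?= h(n),  times(times(n, n), h(S)) =?= R.
Bind Q := h(n); no other remaining equation mentions Q.
Bind R := times(times(n, n), h(S)); no other remaining equation mentions R. Substituting into the earlier binding gives X1 := times(1, times(times(times(n, n), h(S)), 5)).
Decompose times/2: X2 =?= h(nil),  h(X2) =?= S.
Bind X2 := h(nil); substituting into the one remaining equation that mentions X2 gives: h(h(nil)) =?= S.
Bind S := h(h(nil)); no other remaining equation mentions S. Substituting into the earlier bindings gives X1 := times(1, times(times(times(n, n), h(h(h(nil)))), 5)), R := times(times(n, n), h(h(h(nil)))).
Decompose h/1: times(Y2, times(times(P, 5), P)) =?= times(h(times(nil, h(V))), times(V, times(n, n))).
Decompose times/2: Y2 =?= h(times(nil, h(V))),  times(times(P, 5), P) =?= times(V, times(n, n)).
Bind Y2 := h(times(nil, h(V))); no other remaining equation mentions Y2.
Decompose times/2: times(P, 5) =?= V,  P =?= times(n, n).
Bind V := times(P, 5); no other remaining equation mentions V. Substituting into the earlier bindings gives W := h(times(P, 5)), Y2 := h(times(nil, h(times(P, 5)))).
Bind P := times(n, n). Substituting into the earlier bindings gives W := h(times(times(n, n), 5)), Y2 := h(times(nil, h(times(times(n, n), 5)))), V := times(times(n, n), 5).
No equations remain and no clash or occurs-check failure arose, so a unifier exists.

YES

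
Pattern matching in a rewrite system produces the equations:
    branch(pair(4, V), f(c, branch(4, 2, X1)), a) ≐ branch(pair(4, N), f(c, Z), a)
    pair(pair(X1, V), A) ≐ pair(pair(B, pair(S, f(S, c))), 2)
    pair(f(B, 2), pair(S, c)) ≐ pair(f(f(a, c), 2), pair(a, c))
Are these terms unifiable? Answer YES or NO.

YES

Decompose branch/3: pair(4, V) ≐ pair(4, N),  f(c, branch(4, 2, X1)) ≐ f(c, Z),  a ≐ a.
Decompose pair/2: 4 ≐ 4,  V ≐ N.
Delete trivial equation 4 ≐ 4.
Bind V := N; substituting into the one remaining equation that mentions V gives: pair(pair(X1, N), A) ≐ pair(pair(B, pair(S, f(S, c))), 2).
Decompose f/2: c ≐ c,  branch(4, 2, X1) ≐ Z.
Delete trivial equation c ≐ c.
Bind Z := branch(4, 2, X1); no other remaining equation mentions Z.
Delete trivial equation a ≐ a.
Decompose pair/2: pair(X1, N) ≐ pair(B, pair(S, f(S, c))),  A ≐ 2.
Decompose pair/2: X1 ≐ B,  N ≐ pair(S, f(S, c)).
Bind X1 := B; no other remaining equation mentions X1. Substituting into the earlier binding gives Z := branch(4, 2, B).
Bind N := pair(S, f(S, c)); no other remaining equation mentions N. Substituting into the earlier binding gives V := pair(S, f(S, c)).
Bind A := 2; no other remaining equation mentions A.
Decompose pair/2: f(B, 2) ≐ f(f(a, c), 2),  pair(S, c) ≐ pair(a, c).
Decompose f/2: B ≐ f(a, c),  2 ≐ 2.
Bind B := f(a, c); no other remaining equation mentions B. Substituting into the earlier bindings gives Z := branch(4, 2, f(a, c)), X1 := f(a, c).
Delete trivial equation 2 ≐ 2.
Decompose pair/2: S ≐ a,  c ≐ c.
Bind S := a; no other remaining equation mentions S. Substituting into the earlier bindings gives V := pair(a, f(a, c)), N := pair(a, f(a, c)).
Delete trivial equation c ≐ c.
No equations remain and no clash or occurs-check failure arose, so a unifier exists.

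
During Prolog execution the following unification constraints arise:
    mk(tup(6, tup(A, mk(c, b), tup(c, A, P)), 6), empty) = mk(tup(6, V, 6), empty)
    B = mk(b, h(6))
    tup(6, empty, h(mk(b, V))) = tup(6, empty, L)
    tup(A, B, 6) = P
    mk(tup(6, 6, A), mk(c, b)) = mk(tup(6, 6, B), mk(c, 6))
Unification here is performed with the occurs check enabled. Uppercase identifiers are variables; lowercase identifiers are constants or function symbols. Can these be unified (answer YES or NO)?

NO

Decompose mk/2: tup(6, tup(A, mk(c, b), tup(c, A, P)), 6) = tup(6, V, 6),  empty = empty.
Decompose tup/3: 6 = 6,  tup(A, mk(c, b), tup(c, A, P)) = V,  6 = 6.
Delete trivial equation 6 = 6.
Bind V := tup(A, mk(c, b), tup(c, A, P)); substituting into the one remaining equation that mentions V gives: tup(6, empty, h(mk(b, tup(A, mk(c, b), tup(c, A, P))))) = tup(6, empty, L).
Delete trivial equation 6 = 6.
Delete trivial equation empty = empty.
Bind B := mk(b, h(6)); substituting into the 2 remaining equations that mention B gives: tup(A, mk(b, h(6)), 6) = P,  mk(tup(6, 6, A), mk(c, b)) = mk(tup(6, 6, mk(b, h(6))), mk(c, 6)).
Decompose tup/3: 6 = 6,  empty = empty,  h(mk(b, tup(A, mk(c, b), tup(c, A, P)))) = L.
Delete trivial equation 6 = 6.
Delete trivial equation empty = empty.
Bind L := h(mk(b, tup(A, mk(c, b), tup(c, A, P)))); no other remaining equation mentions L.
Bind P := tup(A, mk(b, h(6)), 6); no other remaining equation mentions P. Substituting into the earlier bindings gives V := tup(A, mk(c, b), tup(c, A, tup(A, mk(b, h(6)), 6))), L := h(mk(b, tup(A, mk(c, b), tup(c, A, tup(A, mk(b, h(6)), 6))))).
Decompose mk/2: tup(6, 6, A) = tup(6, 6, mk(b, h(6))),  mk(c, b) = mk(c, 6).
Decompose tup/3: 6 = 6,  6 = 6,  A = mk(b, h(6)).
Delete trivial equation 6 = 6.
Delete trivial equation 6 = 6.
Bind A := mk(b, h(6)); no other remaining equation mentions A. Substituting into the earlier bindings gives V := tup(mk(b, h(6)), mk(c, b), tup(c, mk(b, h(6)), tup(mk(b, h(6)), mk(b, h(6)), 6))), L := h(mk(b, tup(mk(b, h(6)), mk(c, b), tup(c, mk(b, h(6)), tup(mk(b, h(6)), mk(b, h(6)), 6))))), P := tup(mk(b, h(6)), mk(b, h(6)), 6).
Decompose mk/2: c = c,  b = 6.
Delete trivial equation c = c.
Clash: constants b and 6 differ; no unifier exists.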